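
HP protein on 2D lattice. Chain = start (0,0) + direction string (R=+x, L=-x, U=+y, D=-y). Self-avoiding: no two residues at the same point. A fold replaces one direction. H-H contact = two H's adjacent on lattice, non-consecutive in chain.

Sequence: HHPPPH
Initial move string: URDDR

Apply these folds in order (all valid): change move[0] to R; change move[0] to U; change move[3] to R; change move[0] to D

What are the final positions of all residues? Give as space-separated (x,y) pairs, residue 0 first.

Answer: (0,0) (0,-1) (1,-1) (1,-2) (2,-2) (3,-2)

Derivation:
Initial moves: URDDR
Fold: move[0]->R => RRDDR (positions: [(0, 0), (1, 0), (2, 0), (2, -1), (2, -2), (3, -2)])
Fold: move[0]->U => URDDR (positions: [(0, 0), (0, 1), (1, 1), (1, 0), (1, -1), (2, -1)])
Fold: move[3]->R => URDRR (positions: [(0, 0), (0, 1), (1, 1), (1, 0), (2, 0), (3, 0)])
Fold: move[0]->D => DRDRR (positions: [(0, 0), (0, -1), (1, -1), (1, -2), (2, -2), (3, -2)])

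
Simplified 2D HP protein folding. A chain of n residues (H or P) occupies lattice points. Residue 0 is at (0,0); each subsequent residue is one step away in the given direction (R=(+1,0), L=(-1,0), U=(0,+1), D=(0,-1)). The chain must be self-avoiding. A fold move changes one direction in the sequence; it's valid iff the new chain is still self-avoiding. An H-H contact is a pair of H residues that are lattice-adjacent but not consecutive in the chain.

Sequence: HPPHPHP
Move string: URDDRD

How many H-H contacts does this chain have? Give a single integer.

Positions: [(0, 0), (0, 1), (1, 1), (1, 0), (1, -1), (2, -1), (2, -2)]
H-H contact: residue 0 @(0,0) - residue 3 @(1, 0)

Answer: 1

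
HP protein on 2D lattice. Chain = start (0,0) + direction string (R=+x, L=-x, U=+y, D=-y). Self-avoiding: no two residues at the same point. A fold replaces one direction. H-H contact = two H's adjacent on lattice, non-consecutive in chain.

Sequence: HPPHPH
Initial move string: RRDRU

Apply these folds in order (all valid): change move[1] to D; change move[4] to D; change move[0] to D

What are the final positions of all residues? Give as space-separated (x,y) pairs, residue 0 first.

Initial moves: RRDRU
Fold: move[1]->D => RDDRU (positions: [(0, 0), (1, 0), (1, -1), (1, -2), (2, -2), (2, -1)])
Fold: move[4]->D => RDDRD (positions: [(0, 0), (1, 0), (1, -1), (1, -2), (2, -2), (2, -3)])
Fold: move[0]->D => DDDRD (positions: [(0, 0), (0, -1), (0, -2), (0, -3), (1, -3), (1, -4)])

Answer: (0,0) (0,-1) (0,-2) (0,-3) (1,-3) (1,-4)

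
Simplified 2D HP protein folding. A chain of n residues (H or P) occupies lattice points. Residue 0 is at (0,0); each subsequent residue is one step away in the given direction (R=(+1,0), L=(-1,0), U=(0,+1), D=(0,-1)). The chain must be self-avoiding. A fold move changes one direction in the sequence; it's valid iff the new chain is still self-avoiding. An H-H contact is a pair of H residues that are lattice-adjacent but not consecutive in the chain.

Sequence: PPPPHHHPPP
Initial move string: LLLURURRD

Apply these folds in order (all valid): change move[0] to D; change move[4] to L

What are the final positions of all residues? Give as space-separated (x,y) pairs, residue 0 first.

Initial moves: LLLURURRD
Fold: move[0]->D => DLLURURRD (positions: [(0, 0), (0, -1), (-1, -1), (-2, -1), (-2, 0), (-1, 0), (-1, 1), (0, 1), (1, 1), (1, 0)])
Fold: move[4]->L => DLLULURRD (positions: [(0, 0), (0, -1), (-1, -1), (-2, -1), (-2, 0), (-3, 0), (-3, 1), (-2, 1), (-1, 1), (-1, 0)])

Answer: (0,0) (0,-1) (-1,-1) (-2,-1) (-2,0) (-3,0) (-3,1) (-2,1) (-1,1) (-1,0)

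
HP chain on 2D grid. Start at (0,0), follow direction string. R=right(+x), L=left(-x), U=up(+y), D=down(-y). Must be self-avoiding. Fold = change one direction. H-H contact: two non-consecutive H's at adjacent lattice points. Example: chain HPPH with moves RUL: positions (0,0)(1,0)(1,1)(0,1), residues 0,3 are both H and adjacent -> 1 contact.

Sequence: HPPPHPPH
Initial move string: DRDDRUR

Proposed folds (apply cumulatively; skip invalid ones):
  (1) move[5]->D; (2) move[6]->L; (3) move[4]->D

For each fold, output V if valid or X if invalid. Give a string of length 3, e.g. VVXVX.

Initial: DRDDRUR -> [(0, 0), (0, -1), (1, -1), (1, -2), (1, -3), (2, -3), (2, -2), (3, -2)]
Fold 1: move[5]->D => DRDDRDR VALID
Fold 2: move[6]->L => DRDDRDL VALID
Fold 3: move[4]->D => DRDDDDL VALID

Answer: VVV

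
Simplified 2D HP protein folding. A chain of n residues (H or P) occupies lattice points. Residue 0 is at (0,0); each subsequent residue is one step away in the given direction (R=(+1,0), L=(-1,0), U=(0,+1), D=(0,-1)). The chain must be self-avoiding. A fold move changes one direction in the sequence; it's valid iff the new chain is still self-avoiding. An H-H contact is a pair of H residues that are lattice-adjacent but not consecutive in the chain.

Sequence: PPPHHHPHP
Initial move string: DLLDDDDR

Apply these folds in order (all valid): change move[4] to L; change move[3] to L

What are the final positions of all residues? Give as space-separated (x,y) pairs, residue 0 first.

Initial moves: DLLDDDDR
Fold: move[4]->L => DLLDLDDR (positions: [(0, 0), (0, -1), (-1, -1), (-2, -1), (-2, -2), (-3, -2), (-3, -3), (-3, -4), (-2, -4)])
Fold: move[3]->L => DLLLLDDR (positions: [(0, 0), (0, -1), (-1, -1), (-2, -1), (-3, -1), (-4, -1), (-4, -2), (-4, -3), (-3, -3)])

Answer: (0,0) (0,-1) (-1,-1) (-2,-1) (-3,-1) (-4,-1) (-4,-2) (-4,-3) (-3,-3)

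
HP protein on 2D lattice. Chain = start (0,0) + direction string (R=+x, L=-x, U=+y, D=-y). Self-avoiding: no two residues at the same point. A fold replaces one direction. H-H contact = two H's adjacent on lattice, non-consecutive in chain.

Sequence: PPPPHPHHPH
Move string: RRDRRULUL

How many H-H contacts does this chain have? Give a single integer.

Answer: 1

Derivation:
Positions: [(0, 0), (1, 0), (2, 0), (2, -1), (3, -1), (4, -1), (4, 0), (3, 0), (3, 1), (2, 1)]
H-H contact: residue 4 @(3,-1) - residue 7 @(3, 0)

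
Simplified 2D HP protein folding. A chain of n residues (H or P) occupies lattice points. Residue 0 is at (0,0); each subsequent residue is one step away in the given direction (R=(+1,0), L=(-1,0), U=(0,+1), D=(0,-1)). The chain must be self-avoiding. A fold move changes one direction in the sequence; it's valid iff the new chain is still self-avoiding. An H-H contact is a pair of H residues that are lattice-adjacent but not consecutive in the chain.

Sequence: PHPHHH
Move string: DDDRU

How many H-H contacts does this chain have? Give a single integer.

Answer: 0

Derivation:
Positions: [(0, 0), (0, -1), (0, -2), (0, -3), (1, -3), (1, -2)]
No H-H contacts found.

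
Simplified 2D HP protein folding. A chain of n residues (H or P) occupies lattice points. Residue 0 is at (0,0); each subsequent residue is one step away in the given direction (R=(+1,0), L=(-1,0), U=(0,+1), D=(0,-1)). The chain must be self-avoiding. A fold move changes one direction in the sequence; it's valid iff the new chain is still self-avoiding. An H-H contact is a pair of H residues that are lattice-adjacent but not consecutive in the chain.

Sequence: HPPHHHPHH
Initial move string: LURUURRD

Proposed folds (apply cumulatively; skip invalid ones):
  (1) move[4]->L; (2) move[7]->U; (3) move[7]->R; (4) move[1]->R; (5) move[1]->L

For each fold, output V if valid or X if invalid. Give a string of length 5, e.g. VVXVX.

Initial: LURUURRD -> [(0, 0), (-1, 0), (-1, 1), (0, 1), (0, 2), (0, 3), (1, 3), (2, 3), (2, 2)]
Fold 1: move[4]->L => LURULRRD INVALID (collision), skipped
Fold 2: move[7]->U => LURUURRU VALID
Fold 3: move[7]->R => LURUURRR VALID
Fold 4: move[1]->R => LRRUURRR INVALID (collision), skipped
Fold 5: move[1]->L => LLRUURRR INVALID (collision), skipped

Answer: XVVXX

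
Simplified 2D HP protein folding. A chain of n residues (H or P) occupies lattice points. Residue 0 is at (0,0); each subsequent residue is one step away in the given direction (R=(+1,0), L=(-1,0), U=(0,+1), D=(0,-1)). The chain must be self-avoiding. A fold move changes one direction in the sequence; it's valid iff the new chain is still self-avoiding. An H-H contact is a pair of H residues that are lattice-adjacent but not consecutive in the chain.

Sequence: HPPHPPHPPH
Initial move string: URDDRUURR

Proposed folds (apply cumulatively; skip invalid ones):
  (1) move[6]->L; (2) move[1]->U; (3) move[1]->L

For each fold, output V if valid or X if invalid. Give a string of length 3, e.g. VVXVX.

Answer: XXX

Derivation:
Initial: URDDRUURR -> [(0, 0), (0, 1), (1, 1), (1, 0), (1, -1), (2, -1), (2, 0), (2, 1), (3, 1), (4, 1)]
Fold 1: move[6]->L => URDDRULRR INVALID (collision), skipped
Fold 2: move[1]->U => UUDDRUURR INVALID (collision), skipped
Fold 3: move[1]->L => ULDDRUURR INVALID (collision), skipped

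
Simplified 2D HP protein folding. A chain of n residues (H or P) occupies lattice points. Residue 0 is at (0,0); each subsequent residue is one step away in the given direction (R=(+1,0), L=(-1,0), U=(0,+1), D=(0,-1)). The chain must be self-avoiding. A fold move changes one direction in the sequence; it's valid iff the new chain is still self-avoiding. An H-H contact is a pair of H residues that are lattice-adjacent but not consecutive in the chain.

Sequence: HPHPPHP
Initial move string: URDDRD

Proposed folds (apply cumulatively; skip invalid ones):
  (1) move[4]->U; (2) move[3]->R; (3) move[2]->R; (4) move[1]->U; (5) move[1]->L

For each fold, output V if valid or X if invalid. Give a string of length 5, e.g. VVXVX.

Initial: URDDRD -> [(0, 0), (0, 1), (1, 1), (1, 0), (1, -1), (2, -1), (2, -2)]
Fold 1: move[4]->U => URDDUD INVALID (collision), skipped
Fold 2: move[3]->R => URDRRD VALID
Fold 3: move[2]->R => URRRRD VALID
Fold 4: move[1]->U => UURRRD VALID
Fold 5: move[1]->L => ULRRRD INVALID (collision), skipped

Answer: XVVVX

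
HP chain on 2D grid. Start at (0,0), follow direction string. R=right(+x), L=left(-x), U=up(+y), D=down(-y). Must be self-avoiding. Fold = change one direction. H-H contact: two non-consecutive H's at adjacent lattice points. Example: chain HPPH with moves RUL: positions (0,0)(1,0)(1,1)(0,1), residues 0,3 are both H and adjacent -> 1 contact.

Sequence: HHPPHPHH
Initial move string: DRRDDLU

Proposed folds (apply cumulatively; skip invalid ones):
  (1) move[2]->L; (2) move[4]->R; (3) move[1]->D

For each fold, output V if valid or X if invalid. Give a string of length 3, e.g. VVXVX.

Initial: DRRDDLU -> [(0, 0), (0, -1), (1, -1), (2, -1), (2, -2), (2, -3), (1, -3), (1, -2)]
Fold 1: move[2]->L => DRLDDLU INVALID (collision), skipped
Fold 2: move[4]->R => DRRDRLU INVALID (collision), skipped
Fold 3: move[1]->D => DDRDDLU VALID

Answer: XXV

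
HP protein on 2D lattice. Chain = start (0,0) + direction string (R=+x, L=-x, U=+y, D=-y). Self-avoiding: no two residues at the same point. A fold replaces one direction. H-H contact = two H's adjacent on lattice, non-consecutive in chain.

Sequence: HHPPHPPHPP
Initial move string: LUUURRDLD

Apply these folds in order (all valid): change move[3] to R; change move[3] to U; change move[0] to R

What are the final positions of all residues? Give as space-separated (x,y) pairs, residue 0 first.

Initial moves: LUUURRDLD
Fold: move[3]->R => LUURRRDLD (positions: [(0, 0), (-1, 0), (-1, 1), (-1, 2), (0, 2), (1, 2), (2, 2), (2, 1), (1, 1), (1, 0)])
Fold: move[3]->U => LUUURRDLD (positions: [(0, 0), (-1, 0), (-1, 1), (-1, 2), (-1, 3), (0, 3), (1, 3), (1, 2), (0, 2), (0, 1)])
Fold: move[0]->R => RUUURRDLD (positions: [(0, 0), (1, 0), (1, 1), (1, 2), (1, 3), (2, 3), (3, 3), (3, 2), (2, 2), (2, 1)])

Answer: (0,0) (1,0) (1,1) (1,2) (1,3) (2,3) (3,3) (3,2) (2,2) (2,1)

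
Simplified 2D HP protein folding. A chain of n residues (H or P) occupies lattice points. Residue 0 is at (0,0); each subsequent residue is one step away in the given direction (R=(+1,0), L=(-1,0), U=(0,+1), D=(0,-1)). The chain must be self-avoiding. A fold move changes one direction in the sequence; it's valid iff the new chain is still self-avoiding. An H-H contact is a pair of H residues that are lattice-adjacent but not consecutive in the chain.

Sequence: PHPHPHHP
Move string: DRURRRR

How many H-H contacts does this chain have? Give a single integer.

Answer: 0

Derivation:
Positions: [(0, 0), (0, -1), (1, -1), (1, 0), (2, 0), (3, 0), (4, 0), (5, 0)]
No H-H contacts found.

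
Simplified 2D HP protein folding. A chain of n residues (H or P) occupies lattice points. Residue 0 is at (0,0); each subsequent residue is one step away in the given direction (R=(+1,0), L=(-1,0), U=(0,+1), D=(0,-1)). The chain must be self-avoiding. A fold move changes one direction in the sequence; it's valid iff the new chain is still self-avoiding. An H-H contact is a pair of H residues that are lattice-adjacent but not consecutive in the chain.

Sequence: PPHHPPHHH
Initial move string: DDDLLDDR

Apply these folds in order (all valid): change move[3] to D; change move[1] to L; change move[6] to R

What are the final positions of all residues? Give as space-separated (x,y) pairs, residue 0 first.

Initial moves: DDDLLDDR
Fold: move[3]->D => DDDDLDDR (positions: [(0, 0), (0, -1), (0, -2), (0, -3), (0, -4), (-1, -4), (-1, -5), (-1, -6), (0, -6)])
Fold: move[1]->L => DLDDLDDR (positions: [(0, 0), (0, -1), (-1, -1), (-1, -2), (-1, -3), (-2, -3), (-2, -4), (-2, -5), (-1, -5)])
Fold: move[6]->R => DLDDLDRR (positions: [(0, 0), (0, -1), (-1, -1), (-1, -2), (-1, -3), (-2, -3), (-2, -4), (-1, -4), (0, -4)])

Answer: (0,0) (0,-1) (-1,-1) (-1,-2) (-1,-3) (-2,-3) (-2,-4) (-1,-4) (0,-4)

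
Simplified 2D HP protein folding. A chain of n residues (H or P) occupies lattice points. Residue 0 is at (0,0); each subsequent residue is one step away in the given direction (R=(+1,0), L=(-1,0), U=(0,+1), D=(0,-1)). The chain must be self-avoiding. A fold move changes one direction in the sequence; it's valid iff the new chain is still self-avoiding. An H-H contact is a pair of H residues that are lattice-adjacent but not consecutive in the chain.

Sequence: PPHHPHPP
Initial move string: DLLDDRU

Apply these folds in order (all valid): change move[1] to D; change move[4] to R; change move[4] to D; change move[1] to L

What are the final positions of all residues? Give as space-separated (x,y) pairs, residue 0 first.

Answer: (0,0) (0,-1) (-1,-1) (-2,-1) (-2,-2) (-2,-3) (-1,-3) (-1,-2)

Derivation:
Initial moves: DLLDDRU
Fold: move[1]->D => DDLDDRU (positions: [(0, 0), (0, -1), (0, -2), (-1, -2), (-1, -3), (-1, -4), (0, -4), (0, -3)])
Fold: move[4]->R => DDLDRRU (positions: [(0, 0), (0, -1), (0, -2), (-1, -2), (-1, -3), (0, -3), (1, -3), (1, -2)])
Fold: move[4]->D => DDLDDRU (positions: [(0, 0), (0, -1), (0, -2), (-1, -2), (-1, -3), (-1, -4), (0, -4), (0, -3)])
Fold: move[1]->L => DLLDDRU (positions: [(0, 0), (0, -1), (-1, -1), (-2, -1), (-2, -2), (-2, -3), (-1, -3), (-1, -2)])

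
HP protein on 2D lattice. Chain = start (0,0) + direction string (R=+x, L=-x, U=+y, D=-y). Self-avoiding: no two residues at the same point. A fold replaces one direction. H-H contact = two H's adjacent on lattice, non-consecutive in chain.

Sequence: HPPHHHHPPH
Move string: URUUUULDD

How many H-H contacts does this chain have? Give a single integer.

Positions: [(0, 0), (0, 1), (1, 1), (1, 2), (1, 3), (1, 4), (1, 5), (0, 5), (0, 4), (0, 3)]
H-H contact: residue 4 @(1,3) - residue 9 @(0, 3)

Answer: 1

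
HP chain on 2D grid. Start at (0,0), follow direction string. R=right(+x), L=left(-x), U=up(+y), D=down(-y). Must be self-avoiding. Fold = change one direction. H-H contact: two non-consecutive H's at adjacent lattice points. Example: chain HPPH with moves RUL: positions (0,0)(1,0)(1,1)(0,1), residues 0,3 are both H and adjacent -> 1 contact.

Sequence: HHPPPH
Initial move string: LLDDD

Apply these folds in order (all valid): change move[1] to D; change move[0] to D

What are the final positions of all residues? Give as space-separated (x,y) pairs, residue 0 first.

Initial moves: LLDDD
Fold: move[1]->D => LDDDD (positions: [(0, 0), (-1, 0), (-1, -1), (-1, -2), (-1, -3), (-1, -4)])
Fold: move[0]->D => DDDDD (positions: [(0, 0), (0, -1), (0, -2), (0, -3), (0, -4), (0, -5)])

Answer: (0,0) (0,-1) (0,-2) (0,-3) (0,-4) (0,-5)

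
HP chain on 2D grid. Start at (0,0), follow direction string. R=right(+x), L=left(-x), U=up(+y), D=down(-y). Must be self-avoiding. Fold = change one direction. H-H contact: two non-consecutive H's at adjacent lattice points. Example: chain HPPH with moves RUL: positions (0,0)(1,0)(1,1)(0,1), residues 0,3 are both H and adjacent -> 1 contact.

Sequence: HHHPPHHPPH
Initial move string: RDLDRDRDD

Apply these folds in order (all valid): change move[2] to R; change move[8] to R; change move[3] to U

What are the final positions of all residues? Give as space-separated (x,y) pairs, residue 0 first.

Initial moves: RDLDRDRDD
Fold: move[2]->R => RDRDRDRDD (positions: [(0, 0), (1, 0), (1, -1), (2, -1), (2, -2), (3, -2), (3, -3), (4, -3), (4, -4), (4, -5)])
Fold: move[8]->R => RDRDRDRDR (positions: [(0, 0), (1, 0), (1, -1), (2, -1), (2, -2), (3, -2), (3, -3), (4, -3), (4, -4), (5, -4)])
Fold: move[3]->U => RDRURDRDR (positions: [(0, 0), (1, 0), (1, -1), (2, -1), (2, 0), (3, 0), (3, -1), (4, -1), (4, -2), (5, -2)])

Answer: (0,0) (1,0) (1,-1) (2,-1) (2,0) (3,0) (3,-1) (4,-1) (4,-2) (5,-2)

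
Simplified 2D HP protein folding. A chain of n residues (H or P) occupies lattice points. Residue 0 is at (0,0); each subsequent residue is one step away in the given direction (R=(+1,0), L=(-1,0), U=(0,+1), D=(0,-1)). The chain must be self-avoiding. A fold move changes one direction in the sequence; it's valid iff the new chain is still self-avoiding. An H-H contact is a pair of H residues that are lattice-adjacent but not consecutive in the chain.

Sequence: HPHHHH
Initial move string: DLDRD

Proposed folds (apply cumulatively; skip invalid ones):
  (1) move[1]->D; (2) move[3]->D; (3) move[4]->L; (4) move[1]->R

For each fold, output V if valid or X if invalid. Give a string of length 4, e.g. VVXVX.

Initial: DLDRD -> [(0, 0), (0, -1), (-1, -1), (-1, -2), (0, -2), (0, -3)]
Fold 1: move[1]->D => DDDRD VALID
Fold 2: move[3]->D => DDDDD VALID
Fold 3: move[4]->L => DDDDL VALID
Fold 4: move[1]->R => DRDDL VALID

Answer: VVVV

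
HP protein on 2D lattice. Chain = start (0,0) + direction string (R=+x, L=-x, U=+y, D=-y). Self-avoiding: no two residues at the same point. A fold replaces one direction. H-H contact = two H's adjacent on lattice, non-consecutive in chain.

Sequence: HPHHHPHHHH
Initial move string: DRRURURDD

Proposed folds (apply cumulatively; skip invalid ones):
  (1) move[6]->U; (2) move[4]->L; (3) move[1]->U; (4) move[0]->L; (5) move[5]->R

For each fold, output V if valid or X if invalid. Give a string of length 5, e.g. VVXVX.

Answer: XXXXV

Derivation:
Initial: DRRURURDD -> [(0, 0), (0, -1), (1, -1), (2, -1), (2, 0), (3, 0), (3, 1), (4, 1), (4, 0), (4, -1)]
Fold 1: move[6]->U => DRRURUUDD INVALID (collision), skipped
Fold 2: move[4]->L => DRRULURDD INVALID (collision), skipped
Fold 3: move[1]->U => DURURURDD INVALID (collision), skipped
Fold 4: move[0]->L => LRRURURDD INVALID (collision), skipped
Fold 5: move[5]->R => DRRURRRDD VALID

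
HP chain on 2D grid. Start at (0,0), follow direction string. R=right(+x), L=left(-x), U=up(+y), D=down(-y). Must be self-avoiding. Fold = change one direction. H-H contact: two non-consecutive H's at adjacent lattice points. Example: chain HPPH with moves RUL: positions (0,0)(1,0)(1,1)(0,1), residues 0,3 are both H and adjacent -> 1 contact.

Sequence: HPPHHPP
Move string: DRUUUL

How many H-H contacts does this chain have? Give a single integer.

Positions: [(0, 0), (0, -1), (1, -1), (1, 0), (1, 1), (1, 2), (0, 2)]
H-H contact: residue 0 @(0,0) - residue 3 @(1, 0)

Answer: 1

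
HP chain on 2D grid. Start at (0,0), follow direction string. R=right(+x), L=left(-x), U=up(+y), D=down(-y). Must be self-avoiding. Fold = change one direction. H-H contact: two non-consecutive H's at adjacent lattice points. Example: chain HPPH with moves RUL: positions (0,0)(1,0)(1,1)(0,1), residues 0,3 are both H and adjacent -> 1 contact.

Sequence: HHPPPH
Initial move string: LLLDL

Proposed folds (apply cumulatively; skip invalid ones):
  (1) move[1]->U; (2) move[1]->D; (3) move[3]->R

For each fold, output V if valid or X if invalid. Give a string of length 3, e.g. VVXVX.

Answer: VVX

Derivation:
Initial: LLLDL -> [(0, 0), (-1, 0), (-2, 0), (-3, 0), (-3, -1), (-4, -1)]
Fold 1: move[1]->U => LULDL VALID
Fold 2: move[1]->D => LDLDL VALID
Fold 3: move[3]->R => LDLRL INVALID (collision), skipped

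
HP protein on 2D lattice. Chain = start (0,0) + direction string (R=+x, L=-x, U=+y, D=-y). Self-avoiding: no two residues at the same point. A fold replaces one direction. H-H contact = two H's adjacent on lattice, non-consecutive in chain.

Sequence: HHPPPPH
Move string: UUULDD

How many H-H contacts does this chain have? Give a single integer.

Answer: 1

Derivation:
Positions: [(0, 0), (0, 1), (0, 2), (0, 3), (-1, 3), (-1, 2), (-1, 1)]
H-H contact: residue 1 @(0,1) - residue 6 @(-1, 1)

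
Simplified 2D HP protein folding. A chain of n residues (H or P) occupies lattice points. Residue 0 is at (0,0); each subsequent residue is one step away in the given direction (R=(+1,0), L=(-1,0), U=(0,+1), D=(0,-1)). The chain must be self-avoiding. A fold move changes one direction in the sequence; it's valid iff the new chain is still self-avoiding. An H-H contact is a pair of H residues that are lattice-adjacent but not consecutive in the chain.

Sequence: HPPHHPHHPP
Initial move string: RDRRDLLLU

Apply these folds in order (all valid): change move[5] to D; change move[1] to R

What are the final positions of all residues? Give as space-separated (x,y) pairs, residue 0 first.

Initial moves: RDRRDLLLU
Fold: move[5]->D => RDRRDDLLU (positions: [(0, 0), (1, 0), (1, -1), (2, -1), (3, -1), (3, -2), (3, -3), (2, -3), (1, -3), (1, -2)])
Fold: move[1]->R => RRRRDDLLU (positions: [(0, 0), (1, 0), (2, 0), (3, 0), (4, 0), (4, -1), (4, -2), (3, -2), (2, -2), (2, -1)])

Answer: (0,0) (1,0) (2,0) (3,0) (4,0) (4,-1) (4,-2) (3,-2) (2,-2) (2,-1)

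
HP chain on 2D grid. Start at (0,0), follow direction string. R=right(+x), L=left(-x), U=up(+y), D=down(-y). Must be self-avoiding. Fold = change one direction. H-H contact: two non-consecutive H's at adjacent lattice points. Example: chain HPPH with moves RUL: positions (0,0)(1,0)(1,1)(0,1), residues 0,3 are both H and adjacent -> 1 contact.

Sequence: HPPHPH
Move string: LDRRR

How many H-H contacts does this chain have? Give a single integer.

Positions: [(0, 0), (-1, 0), (-1, -1), (0, -1), (1, -1), (2, -1)]
H-H contact: residue 0 @(0,0) - residue 3 @(0, -1)

Answer: 1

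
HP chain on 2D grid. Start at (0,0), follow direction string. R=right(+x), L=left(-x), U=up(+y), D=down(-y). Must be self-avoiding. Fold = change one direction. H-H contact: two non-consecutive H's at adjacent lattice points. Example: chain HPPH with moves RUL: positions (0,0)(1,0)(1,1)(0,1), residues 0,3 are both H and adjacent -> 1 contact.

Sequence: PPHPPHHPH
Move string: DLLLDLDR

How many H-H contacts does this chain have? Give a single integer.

Answer: 1

Derivation:
Positions: [(0, 0), (0, -1), (-1, -1), (-2, -1), (-3, -1), (-3, -2), (-4, -2), (-4, -3), (-3, -3)]
H-H contact: residue 5 @(-3,-2) - residue 8 @(-3, -3)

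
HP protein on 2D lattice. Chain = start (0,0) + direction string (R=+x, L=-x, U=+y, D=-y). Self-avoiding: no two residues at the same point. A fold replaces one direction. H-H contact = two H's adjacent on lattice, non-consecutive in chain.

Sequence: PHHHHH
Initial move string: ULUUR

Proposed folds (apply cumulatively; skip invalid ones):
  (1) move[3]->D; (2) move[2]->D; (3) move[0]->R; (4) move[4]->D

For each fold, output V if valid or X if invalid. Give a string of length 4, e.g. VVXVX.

Answer: XXXX

Derivation:
Initial: ULUUR -> [(0, 0), (0, 1), (-1, 1), (-1, 2), (-1, 3), (0, 3)]
Fold 1: move[3]->D => ULUDR INVALID (collision), skipped
Fold 2: move[2]->D => ULDUR INVALID (collision), skipped
Fold 3: move[0]->R => RLUUR INVALID (collision), skipped
Fold 4: move[4]->D => ULUUD INVALID (collision), skipped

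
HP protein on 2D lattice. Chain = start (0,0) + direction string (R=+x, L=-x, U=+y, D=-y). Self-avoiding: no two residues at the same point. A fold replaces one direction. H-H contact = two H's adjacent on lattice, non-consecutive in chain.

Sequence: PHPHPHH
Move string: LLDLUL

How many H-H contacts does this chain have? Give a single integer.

Positions: [(0, 0), (-1, 0), (-2, 0), (-2, -1), (-3, -1), (-3, 0), (-4, 0)]
No H-H contacts found.

Answer: 0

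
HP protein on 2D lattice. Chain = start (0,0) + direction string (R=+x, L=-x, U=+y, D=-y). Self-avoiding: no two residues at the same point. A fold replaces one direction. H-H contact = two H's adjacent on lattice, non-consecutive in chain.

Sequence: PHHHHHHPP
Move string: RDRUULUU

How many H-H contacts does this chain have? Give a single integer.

Positions: [(0, 0), (1, 0), (1, -1), (2, -1), (2, 0), (2, 1), (1, 1), (1, 2), (1, 3)]
H-H contact: residue 1 @(1,0) - residue 4 @(2, 0)
H-H contact: residue 1 @(1,0) - residue 6 @(1, 1)

Answer: 2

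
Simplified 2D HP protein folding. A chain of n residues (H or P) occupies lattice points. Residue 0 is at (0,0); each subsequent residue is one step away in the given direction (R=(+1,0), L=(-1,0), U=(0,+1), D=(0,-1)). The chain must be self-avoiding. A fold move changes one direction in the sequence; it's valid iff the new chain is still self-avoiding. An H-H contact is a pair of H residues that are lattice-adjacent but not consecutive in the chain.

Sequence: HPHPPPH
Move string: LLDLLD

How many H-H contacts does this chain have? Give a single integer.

Positions: [(0, 0), (-1, 0), (-2, 0), (-2, -1), (-3, -1), (-4, -1), (-4, -2)]
No H-H contacts found.

Answer: 0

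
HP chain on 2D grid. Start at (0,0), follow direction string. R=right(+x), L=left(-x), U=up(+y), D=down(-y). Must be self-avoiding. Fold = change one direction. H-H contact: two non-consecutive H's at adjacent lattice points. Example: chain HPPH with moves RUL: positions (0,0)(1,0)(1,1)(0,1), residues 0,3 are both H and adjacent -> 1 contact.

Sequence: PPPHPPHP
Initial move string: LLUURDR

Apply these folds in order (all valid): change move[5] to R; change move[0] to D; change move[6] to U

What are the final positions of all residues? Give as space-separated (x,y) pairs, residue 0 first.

Answer: (0,0) (0,-1) (-1,-1) (-1,0) (-1,1) (0,1) (1,1) (1,2)

Derivation:
Initial moves: LLUURDR
Fold: move[5]->R => LLUURRR (positions: [(0, 0), (-1, 0), (-2, 0), (-2, 1), (-2, 2), (-1, 2), (0, 2), (1, 2)])
Fold: move[0]->D => DLUURRR (positions: [(0, 0), (0, -1), (-1, -1), (-1, 0), (-1, 1), (0, 1), (1, 1), (2, 1)])
Fold: move[6]->U => DLUURRU (positions: [(0, 0), (0, -1), (-1, -1), (-1, 0), (-1, 1), (0, 1), (1, 1), (1, 2)])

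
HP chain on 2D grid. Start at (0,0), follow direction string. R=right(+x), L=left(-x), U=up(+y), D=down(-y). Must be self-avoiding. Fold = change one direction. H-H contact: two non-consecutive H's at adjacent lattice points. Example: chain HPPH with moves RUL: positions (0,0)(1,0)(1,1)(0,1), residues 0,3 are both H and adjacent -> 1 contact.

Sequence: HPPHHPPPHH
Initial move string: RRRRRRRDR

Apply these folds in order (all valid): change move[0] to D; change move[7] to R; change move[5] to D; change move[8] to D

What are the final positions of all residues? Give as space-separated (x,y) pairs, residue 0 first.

Answer: (0,0) (0,-1) (1,-1) (2,-1) (3,-1) (4,-1) (4,-2) (5,-2) (6,-2) (6,-3)

Derivation:
Initial moves: RRRRRRRDR
Fold: move[0]->D => DRRRRRRDR (positions: [(0, 0), (0, -1), (1, -1), (2, -1), (3, -1), (4, -1), (5, -1), (6, -1), (6, -2), (7, -2)])
Fold: move[7]->R => DRRRRRRRR (positions: [(0, 0), (0, -1), (1, -1), (2, -1), (3, -1), (4, -1), (5, -1), (6, -1), (7, -1), (8, -1)])
Fold: move[5]->D => DRRRRDRRR (positions: [(0, 0), (0, -1), (1, -1), (2, -1), (3, -1), (4, -1), (4, -2), (5, -2), (6, -2), (7, -2)])
Fold: move[8]->D => DRRRRDRRD (positions: [(0, 0), (0, -1), (1, -1), (2, -1), (3, -1), (4, -1), (4, -2), (5, -2), (6, -2), (6, -3)])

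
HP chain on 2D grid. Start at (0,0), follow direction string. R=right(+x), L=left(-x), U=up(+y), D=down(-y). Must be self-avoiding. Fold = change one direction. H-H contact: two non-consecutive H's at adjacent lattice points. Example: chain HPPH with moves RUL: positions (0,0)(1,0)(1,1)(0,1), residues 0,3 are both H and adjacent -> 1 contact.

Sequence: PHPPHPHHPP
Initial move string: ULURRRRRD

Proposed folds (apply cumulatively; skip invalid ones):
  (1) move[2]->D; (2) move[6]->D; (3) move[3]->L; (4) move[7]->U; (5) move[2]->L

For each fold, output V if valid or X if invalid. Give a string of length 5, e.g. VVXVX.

Initial: ULURRRRRD -> [(0, 0), (0, 1), (-1, 1), (-1, 2), (0, 2), (1, 2), (2, 2), (3, 2), (4, 2), (4, 1)]
Fold 1: move[2]->D => ULDRRRRRD INVALID (collision), skipped
Fold 2: move[6]->D => ULURRRDRD VALID
Fold 3: move[3]->L => ULULRRDRD INVALID (collision), skipped
Fold 4: move[7]->U => ULURRRDUD INVALID (collision), skipped
Fold 5: move[2]->L => ULLRRRDRD INVALID (collision), skipped

Answer: XVXXX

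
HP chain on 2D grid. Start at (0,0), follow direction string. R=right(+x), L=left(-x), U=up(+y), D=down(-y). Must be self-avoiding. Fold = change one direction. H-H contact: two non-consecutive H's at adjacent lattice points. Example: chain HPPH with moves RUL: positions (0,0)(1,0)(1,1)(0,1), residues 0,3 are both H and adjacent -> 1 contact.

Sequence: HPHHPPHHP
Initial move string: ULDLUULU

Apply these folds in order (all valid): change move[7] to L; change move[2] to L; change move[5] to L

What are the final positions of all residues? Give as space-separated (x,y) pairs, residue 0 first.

Initial moves: ULDLUULU
Fold: move[7]->L => ULDLUULL (positions: [(0, 0), (0, 1), (-1, 1), (-1, 0), (-2, 0), (-2, 1), (-2, 2), (-3, 2), (-4, 2)])
Fold: move[2]->L => ULLLUULL (positions: [(0, 0), (0, 1), (-1, 1), (-2, 1), (-3, 1), (-3, 2), (-3, 3), (-4, 3), (-5, 3)])
Fold: move[5]->L => ULLLULLL (positions: [(0, 0), (0, 1), (-1, 1), (-2, 1), (-3, 1), (-3, 2), (-4, 2), (-5, 2), (-6, 2)])

Answer: (0,0) (0,1) (-1,1) (-2,1) (-3,1) (-3,2) (-4,2) (-5,2) (-6,2)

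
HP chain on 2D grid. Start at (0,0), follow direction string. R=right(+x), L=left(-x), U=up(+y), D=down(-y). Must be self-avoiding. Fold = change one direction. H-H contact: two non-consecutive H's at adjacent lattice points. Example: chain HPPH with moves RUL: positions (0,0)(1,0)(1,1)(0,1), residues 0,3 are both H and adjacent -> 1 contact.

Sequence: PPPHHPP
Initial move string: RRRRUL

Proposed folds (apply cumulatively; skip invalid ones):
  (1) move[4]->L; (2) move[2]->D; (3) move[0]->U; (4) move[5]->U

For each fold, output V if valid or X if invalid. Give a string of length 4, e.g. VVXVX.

Answer: XXVV

Derivation:
Initial: RRRRUL -> [(0, 0), (1, 0), (2, 0), (3, 0), (4, 0), (4, 1), (3, 1)]
Fold 1: move[4]->L => RRRRLL INVALID (collision), skipped
Fold 2: move[2]->D => RRDRUL INVALID (collision), skipped
Fold 3: move[0]->U => URRRUL VALID
Fold 4: move[5]->U => URRRUU VALID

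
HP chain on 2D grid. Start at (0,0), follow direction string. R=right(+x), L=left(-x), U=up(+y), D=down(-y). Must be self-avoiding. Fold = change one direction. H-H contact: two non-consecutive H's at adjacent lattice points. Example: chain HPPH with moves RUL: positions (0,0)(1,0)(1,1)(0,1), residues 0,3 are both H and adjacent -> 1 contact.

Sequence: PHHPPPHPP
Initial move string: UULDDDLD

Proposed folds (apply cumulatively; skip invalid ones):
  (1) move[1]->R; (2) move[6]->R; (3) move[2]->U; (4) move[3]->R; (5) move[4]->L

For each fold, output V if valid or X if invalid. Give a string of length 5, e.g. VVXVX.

Initial: UULDDDLD -> [(0, 0), (0, 1), (0, 2), (-1, 2), (-1, 1), (-1, 0), (-1, -1), (-2, -1), (-2, -2)]
Fold 1: move[1]->R => URLDDDLD INVALID (collision), skipped
Fold 2: move[6]->R => UULDDDRD VALID
Fold 3: move[2]->U => UUUDDDRD INVALID (collision), skipped
Fold 4: move[3]->R => UULRDDRD INVALID (collision), skipped
Fold 5: move[4]->L => UULDLDRD VALID

Answer: XVXXV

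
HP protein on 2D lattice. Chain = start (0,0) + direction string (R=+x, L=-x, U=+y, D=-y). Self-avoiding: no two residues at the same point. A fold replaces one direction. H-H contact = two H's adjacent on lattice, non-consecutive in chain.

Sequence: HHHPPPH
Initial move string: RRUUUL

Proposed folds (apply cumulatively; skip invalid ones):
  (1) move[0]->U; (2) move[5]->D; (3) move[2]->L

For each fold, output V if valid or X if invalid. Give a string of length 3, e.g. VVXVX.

Answer: VXX

Derivation:
Initial: RRUUUL -> [(0, 0), (1, 0), (2, 0), (2, 1), (2, 2), (2, 3), (1, 3)]
Fold 1: move[0]->U => URUUUL VALID
Fold 2: move[5]->D => URUUUD INVALID (collision), skipped
Fold 3: move[2]->L => URLUUL INVALID (collision), skipped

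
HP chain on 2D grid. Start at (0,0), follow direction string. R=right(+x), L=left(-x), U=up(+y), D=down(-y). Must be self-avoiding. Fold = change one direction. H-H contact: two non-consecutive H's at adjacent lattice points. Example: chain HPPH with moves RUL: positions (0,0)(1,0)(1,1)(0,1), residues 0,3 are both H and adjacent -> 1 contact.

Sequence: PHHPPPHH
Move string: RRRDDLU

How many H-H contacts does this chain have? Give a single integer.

Positions: [(0, 0), (1, 0), (2, 0), (3, 0), (3, -1), (3, -2), (2, -2), (2, -1)]
H-H contact: residue 2 @(2,0) - residue 7 @(2, -1)

Answer: 1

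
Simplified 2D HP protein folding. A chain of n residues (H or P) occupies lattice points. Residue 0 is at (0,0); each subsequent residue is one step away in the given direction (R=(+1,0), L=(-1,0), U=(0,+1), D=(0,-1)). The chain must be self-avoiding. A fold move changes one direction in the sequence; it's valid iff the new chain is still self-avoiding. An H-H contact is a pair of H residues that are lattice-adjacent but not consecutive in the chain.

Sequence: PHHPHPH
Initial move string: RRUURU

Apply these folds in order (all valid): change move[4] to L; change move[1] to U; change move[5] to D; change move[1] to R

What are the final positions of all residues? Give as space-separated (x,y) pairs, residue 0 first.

Initial moves: RRUURU
Fold: move[4]->L => RRUULU (positions: [(0, 0), (1, 0), (2, 0), (2, 1), (2, 2), (1, 2), (1, 3)])
Fold: move[1]->U => RUUULU (positions: [(0, 0), (1, 0), (1, 1), (1, 2), (1, 3), (0, 3), (0, 4)])
Fold: move[5]->D => RUUULD (positions: [(0, 0), (1, 0), (1, 1), (1, 2), (1, 3), (0, 3), (0, 2)])
Fold: move[1]->R => RRUULD (positions: [(0, 0), (1, 0), (2, 0), (2, 1), (2, 2), (1, 2), (1, 1)])

Answer: (0,0) (1,0) (2,0) (2,1) (2,2) (1,2) (1,1)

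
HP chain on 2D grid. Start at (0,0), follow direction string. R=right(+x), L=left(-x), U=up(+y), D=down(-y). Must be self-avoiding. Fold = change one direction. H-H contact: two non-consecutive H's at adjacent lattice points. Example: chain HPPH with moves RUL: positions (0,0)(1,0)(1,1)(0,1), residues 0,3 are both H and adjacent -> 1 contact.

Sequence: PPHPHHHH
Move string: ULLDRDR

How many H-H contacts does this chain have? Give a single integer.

Answer: 1

Derivation:
Positions: [(0, 0), (0, 1), (-1, 1), (-2, 1), (-2, 0), (-1, 0), (-1, -1), (0, -1)]
H-H contact: residue 2 @(-1,1) - residue 5 @(-1, 0)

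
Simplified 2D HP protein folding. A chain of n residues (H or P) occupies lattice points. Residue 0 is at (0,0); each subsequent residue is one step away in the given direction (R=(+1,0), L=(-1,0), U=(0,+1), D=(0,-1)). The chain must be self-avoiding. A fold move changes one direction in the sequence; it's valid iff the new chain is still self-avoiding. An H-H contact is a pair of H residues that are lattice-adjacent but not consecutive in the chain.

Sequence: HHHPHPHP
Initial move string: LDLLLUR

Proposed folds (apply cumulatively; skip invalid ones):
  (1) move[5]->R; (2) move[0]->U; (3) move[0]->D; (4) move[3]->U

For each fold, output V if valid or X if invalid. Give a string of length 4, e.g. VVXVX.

Initial: LDLLLUR -> [(0, 0), (-1, 0), (-1, -1), (-2, -1), (-3, -1), (-4, -1), (-4, 0), (-3, 0)]
Fold 1: move[5]->R => LDLLLRR INVALID (collision), skipped
Fold 2: move[0]->U => UDLLLUR INVALID (collision), skipped
Fold 3: move[0]->D => DDLLLUR VALID
Fold 4: move[3]->U => DDLULUR VALID

Answer: XXVV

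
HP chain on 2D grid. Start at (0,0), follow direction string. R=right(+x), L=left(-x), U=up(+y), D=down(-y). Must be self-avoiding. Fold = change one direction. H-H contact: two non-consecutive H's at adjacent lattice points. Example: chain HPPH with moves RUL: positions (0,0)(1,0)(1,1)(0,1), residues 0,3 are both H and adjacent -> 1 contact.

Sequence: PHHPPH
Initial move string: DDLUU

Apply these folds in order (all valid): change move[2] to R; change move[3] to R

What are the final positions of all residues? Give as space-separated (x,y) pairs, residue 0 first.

Initial moves: DDLUU
Fold: move[2]->R => DDRUU (positions: [(0, 0), (0, -1), (0, -2), (1, -2), (1, -1), (1, 0)])
Fold: move[3]->R => DDRRU (positions: [(0, 0), (0, -1), (0, -2), (1, -2), (2, -2), (2, -1)])

Answer: (0,0) (0,-1) (0,-2) (1,-2) (2,-2) (2,-1)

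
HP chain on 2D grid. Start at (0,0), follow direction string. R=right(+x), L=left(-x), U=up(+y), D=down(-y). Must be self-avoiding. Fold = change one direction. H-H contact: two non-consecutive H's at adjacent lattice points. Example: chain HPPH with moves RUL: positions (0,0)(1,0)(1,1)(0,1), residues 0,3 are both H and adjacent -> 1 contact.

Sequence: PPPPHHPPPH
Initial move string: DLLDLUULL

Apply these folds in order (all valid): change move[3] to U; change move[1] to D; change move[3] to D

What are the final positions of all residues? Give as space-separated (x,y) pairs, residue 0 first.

Initial moves: DLLDLUULL
Fold: move[3]->U => DLLULUULL (positions: [(0, 0), (0, -1), (-1, -1), (-2, -1), (-2, 0), (-3, 0), (-3, 1), (-3, 2), (-4, 2), (-5, 2)])
Fold: move[1]->D => DDLULUULL (positions: [(0, 0), (0, -1), (0, -2), (-1, -2), (-1, -1), (-2, -1), (-2, 0), (-2, 1), (-3, 1), (-4, 1)])
Fold: move[3]->D => DDLDLUULL (positions: [(0, 0), (0, -1), (0, -2), (-1, -2), (-1, -3), (-2, -3), (-2, -2), (-2, -1), (-3, -1), (-4, -1)])

Answer: (0,0) (0,-1) (0,-2) (-1,-2) (-1,-3) (-2,-3) (-2,-2) (-2,-1) (-3,-1) (-4,-1)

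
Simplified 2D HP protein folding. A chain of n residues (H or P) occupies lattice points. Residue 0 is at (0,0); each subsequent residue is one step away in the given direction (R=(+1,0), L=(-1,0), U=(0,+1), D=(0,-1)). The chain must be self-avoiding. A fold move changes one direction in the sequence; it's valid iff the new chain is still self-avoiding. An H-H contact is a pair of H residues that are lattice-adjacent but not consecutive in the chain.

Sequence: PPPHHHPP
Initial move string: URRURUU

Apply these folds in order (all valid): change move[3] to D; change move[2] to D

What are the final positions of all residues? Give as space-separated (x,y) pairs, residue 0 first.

Initial moves: URRURUU
Fold: move[3]->D => URRDRUU (positions: [(0, 0), (0, 1), (1, 1), (2, 1), (2, 0), (3, 0), (3, 1), (3, 2)])
Fold: move[2]->D => URDDRUU (positions: [(0, 0), (0, 1), (1, 1), (1, 0), (1, -1), (2, -1), (2, 0), (2, 1)])

Answer: (0,0) (0,1) (1,1) (1,0) (1,-1) (2,-1) (2,0) (2,1)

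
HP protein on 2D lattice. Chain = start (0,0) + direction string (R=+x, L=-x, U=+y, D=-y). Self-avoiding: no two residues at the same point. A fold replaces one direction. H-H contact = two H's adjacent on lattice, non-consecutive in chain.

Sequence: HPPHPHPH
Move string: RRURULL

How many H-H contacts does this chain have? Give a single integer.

Answer: 0

Derivation:
Positions: [(0, 0), (1, 0), (2, 0), (2, 1), (3, 1), (3, 2), (2, 2), (1, 2)]
No H-H contacts found.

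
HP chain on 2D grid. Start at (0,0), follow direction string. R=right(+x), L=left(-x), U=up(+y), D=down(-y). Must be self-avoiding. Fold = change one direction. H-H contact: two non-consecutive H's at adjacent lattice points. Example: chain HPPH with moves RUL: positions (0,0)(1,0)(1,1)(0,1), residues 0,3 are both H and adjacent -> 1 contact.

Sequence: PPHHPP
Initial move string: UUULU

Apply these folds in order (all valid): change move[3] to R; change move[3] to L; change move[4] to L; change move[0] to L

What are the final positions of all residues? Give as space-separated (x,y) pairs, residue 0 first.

Answer: (0,0) (-1,0) (-1,1) (-1,2) (-2,2) (-3,2)

Derivation:
Initial moves: UUULU
Fold: move[3]->R => UUURU (positions: [(0, 0), (0, 1), (0, 2), (0, 3), (1, 3), (1, 4)])
Fold: move[3]->L => UUULU (positions: [(0, 0), (0, 1), (0, 2), (0, 3), (-1, 3), (-1, 4)])
Fold: move[4]->L => UUULL (positions: [(0, 0), (0, 1), (0, 2), (0, 3), (-1, 3), (-2, 3)])
Fold: move[0]->L => LUULL (positions: [(0, 0), (-1, 0), (-1, 1), (-1, 2), (-2, 2), (-3, 2)])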